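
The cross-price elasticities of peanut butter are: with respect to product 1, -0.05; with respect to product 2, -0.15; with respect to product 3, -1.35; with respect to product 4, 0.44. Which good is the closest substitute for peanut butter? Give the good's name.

product 4

Substitutes have ε > 0. Among the positive values, 0.44 (product 4) is largest.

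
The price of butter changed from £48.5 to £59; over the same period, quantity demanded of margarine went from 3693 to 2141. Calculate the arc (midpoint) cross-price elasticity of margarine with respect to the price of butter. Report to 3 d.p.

-2.724

ΔQ_A = 2141 − 3693 = -1552; ΔP_B = 59 − 48.5 = 10.5.
Midpoints: Q̄_A = 2917.0, P̄_B = 53.75.
ε = (ΔQ_A/Q̄_A)/(ΔP_B/P̄_B) = (-1552/2917.0)/(10.5/53.75) ≈ -2.724.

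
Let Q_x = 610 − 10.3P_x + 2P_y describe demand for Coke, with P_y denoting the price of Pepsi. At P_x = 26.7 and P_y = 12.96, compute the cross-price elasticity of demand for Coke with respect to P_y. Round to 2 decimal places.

At P_x = 26.7 and P_y = 12.96: Q_x = 360.91.
∂Q_x/∂P_y = 2.
ε = (∂Q_x/∂P_y)(P_y/Q_x) = 2 × (12.96/360.91) ≈ 0.07.
Since ε > 0, Coke and Pepsi are substitutes.

0.07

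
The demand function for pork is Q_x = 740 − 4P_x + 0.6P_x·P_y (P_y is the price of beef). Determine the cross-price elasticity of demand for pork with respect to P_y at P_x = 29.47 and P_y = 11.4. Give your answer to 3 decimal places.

0.245

At P_x = 29.47 and P_y = 11.4: Q_x = 823.695.
∂Q_x/∂P_y = 0.6P_x = 0.6(29.47) = 17.6820.
ε = (∂Q_x/∂P_y)(P_y/Q_x) = 17.6820 × (11.4/823.695) ≈ 0.245.
ε > 0: substitutes.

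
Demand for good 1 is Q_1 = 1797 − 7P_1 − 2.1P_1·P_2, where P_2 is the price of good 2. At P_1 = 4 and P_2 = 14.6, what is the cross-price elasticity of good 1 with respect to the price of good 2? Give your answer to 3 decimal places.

-0.074

At P_1 = 4 and P_2 = 14.6: Q_1 = 1646.36.
∂Q_1/∂P_2 = -2.1P_1 = -2.1(4) = -8.4000.
ε = (∂Q_1/∂P_2)(P_2/Q_1) = -8.4000 × (14.6/1646.36) ≈ -0.074.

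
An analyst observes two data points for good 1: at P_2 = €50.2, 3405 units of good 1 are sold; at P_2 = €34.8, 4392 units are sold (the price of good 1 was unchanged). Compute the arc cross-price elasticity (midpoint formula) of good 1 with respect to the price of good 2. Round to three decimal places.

-0.699

ΔQ_1 = 4392 − 3405 = 987; ΔP_2 = 34.8 − 50.2 = -15.4.
Midpoints: Q̄_1 = 3898.5, P̄_2 = 42.50.
ε = (ΔQ_1/Q̄_1)/(ΔP_2/P̄_2) = (987/3898.5)/(-15.4/42.50) ≈ -0.699.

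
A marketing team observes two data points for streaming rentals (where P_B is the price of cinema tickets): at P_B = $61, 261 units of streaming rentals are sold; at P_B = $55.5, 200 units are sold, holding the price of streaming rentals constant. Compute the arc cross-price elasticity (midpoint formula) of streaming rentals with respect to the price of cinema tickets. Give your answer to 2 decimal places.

ΔQ_A = 200 − 261 = -61; ΔP_B = 55.5 − 61 = -5.5.
Midpoints: Q̄_A = 230.5, P̄_B = 58.25.
ε = (ΔQ_A/Q̄_A)/(ΔP_B/P̄_B) = (-61/230.5)/(-5.5/58.25) ≈ 2.80.
ε > 0: streaming rentals and cinema tickets are substitutes.

2.80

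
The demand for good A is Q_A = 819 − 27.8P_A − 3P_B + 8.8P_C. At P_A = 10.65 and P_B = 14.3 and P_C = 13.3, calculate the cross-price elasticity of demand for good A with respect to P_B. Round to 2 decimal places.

At P_A = 10.65 and P_B = 14.3 and P_C = 13.3: Q_A = 597.07.
∂Q_A/∂P_B = -3.
ε = (∂Q_A/∂P_B)(P_B/Q_A) = -3 × (14.3/597.07) ≈ -0.07.

-0.07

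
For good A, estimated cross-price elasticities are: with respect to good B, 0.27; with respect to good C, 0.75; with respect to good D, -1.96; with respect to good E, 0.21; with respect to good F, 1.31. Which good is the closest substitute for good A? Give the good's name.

Substitutes have ε > 0. Among the positive values, 1.31 (good F) is largest.

good F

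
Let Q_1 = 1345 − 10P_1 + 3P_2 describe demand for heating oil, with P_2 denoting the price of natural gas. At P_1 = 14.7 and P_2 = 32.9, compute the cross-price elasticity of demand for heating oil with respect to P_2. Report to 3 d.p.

0.076

At P_1 = 14.7 and P_2 = 32.9: Q_1 = 1296.7.
∂Q_1/∂P_2 = 3.
ε = (∂Q_1/∂P_2)(P_2/Q_1) = 3 × (32.9/1296.7) ≈ 0.076.
Since ε > 0, heating oil and natural gas are substitutes.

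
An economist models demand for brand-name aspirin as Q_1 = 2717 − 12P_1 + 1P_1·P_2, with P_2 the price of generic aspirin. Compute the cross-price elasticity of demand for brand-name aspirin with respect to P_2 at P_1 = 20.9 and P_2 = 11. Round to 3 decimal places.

0.085

At P_1 = 20.9 and P_2 = 11: Q_1 = 2696.1.
∂Q_1/∂P_2 = 1P_1 = 1(20.9) = 20.9000.
ε = (∂Q_1/∂P_2)(P_2/Q_1) = 20.9000 × (11/2696.1) ≈ 0.085.
ε > 0: substitutes.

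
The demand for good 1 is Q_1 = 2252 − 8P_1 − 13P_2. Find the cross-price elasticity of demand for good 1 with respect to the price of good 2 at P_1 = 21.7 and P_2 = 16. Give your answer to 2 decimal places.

-0.11

At P_1 = 21.7 and P_2 = 16: Q_1 = 1870.4.
∂Q_1/∂P_2 = -13.
ε = (∂Q_1/∂P_2)(P_2/Q_1) = -13 × (16/1870.4) ≈ -0.11.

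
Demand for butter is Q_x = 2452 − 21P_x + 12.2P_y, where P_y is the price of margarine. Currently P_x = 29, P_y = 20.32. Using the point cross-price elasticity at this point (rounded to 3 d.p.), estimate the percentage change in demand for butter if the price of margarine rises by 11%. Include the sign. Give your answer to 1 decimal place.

At P_x = 29, P_y = 20.32: Q_x = 2090.904.
∂Q_x/∂P_y = 12.2.
ε = (∂Q_x/∂P_y)(P_y/Q_x) = 12.2000 × 20.32/2090.904 ≈ 0.119.
%ΔQ_x ≈ ε × %ΔP_y = 0.119 × (11%) = 1.3%.

1.3%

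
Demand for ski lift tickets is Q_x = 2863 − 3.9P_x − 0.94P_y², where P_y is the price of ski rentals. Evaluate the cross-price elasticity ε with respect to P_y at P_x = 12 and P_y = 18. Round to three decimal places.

-0.243

At P_x = 12 and P_y = 18: Q_x = 2511.64.
∂Q_x/∂P_y = -1.88P_y = -1.88(18) = -33.8400.
ε = (∂Q_x/∂P_y)(P_y/Q_x) = -33.8400 × (18/2511.64) ≈ -0.243.
ε < 0: complements.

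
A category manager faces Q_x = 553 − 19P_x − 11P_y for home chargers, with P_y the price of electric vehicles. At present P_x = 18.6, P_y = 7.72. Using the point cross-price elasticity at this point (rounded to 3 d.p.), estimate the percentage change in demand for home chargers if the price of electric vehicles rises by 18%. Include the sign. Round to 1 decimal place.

-13.3%

At P_x = 18.6, P_y = 7.72: Q_x = 114.68.
∂Q_x/∂P_y = -11.
ε = (∂Q_x/∂P_y)(P_y/Q_x) = -11.0000 × 7.72/114.68 ≈ -0.740.
%ΔQ_x ≈ ε × %ΔP_y = -0.740 × (18%) = -13.3%.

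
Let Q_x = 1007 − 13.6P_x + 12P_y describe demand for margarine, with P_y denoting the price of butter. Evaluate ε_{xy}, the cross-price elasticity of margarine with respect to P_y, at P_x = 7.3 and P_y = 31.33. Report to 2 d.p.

At P_x = 7.3 and P_y = 31.33: Q_x = 1283.68.
∂Q_x/∂P_y = 12.
ε = (∂Q_x/∂P_y)(P_y/Q_x) = 12 × (31.33/1283.68) ≈ 0.29.

0.29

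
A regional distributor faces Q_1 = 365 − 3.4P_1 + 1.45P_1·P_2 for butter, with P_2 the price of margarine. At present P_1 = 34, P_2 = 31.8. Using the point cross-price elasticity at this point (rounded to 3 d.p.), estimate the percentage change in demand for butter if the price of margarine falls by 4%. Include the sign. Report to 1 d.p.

At P_1 = 34, P_2 = 31.8: Q_1 = 1817.14.
∂Q_1/∂P_2 = 1.45P_1 = 49.3000.
ε = (∂Q_1/∂P_2)(P_2/Q_1) = 49.3000 × 31.8/1817.14 ≈ 0.863.
%ΔQ_1 ≈ ε × %ΔP_2 = 0.863 × (-4%) = -3.5%.

-3.5%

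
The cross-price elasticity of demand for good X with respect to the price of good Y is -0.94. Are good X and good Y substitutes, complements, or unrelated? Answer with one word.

ε = -0.94 < 0, so a higher price of good Y lowers demand for good X: complements.

complements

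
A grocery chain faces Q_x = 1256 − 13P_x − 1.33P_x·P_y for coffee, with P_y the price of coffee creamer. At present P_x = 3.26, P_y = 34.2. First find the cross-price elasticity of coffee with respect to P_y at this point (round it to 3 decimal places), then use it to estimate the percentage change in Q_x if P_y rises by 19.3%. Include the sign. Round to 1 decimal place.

-2.7%

At P_x = 3.26, P_y = 34.2: Q_x = 1065.336.
∂Q_x/∂P_y = -1.33P_x = -4.3358.
ε = (∂Q_x/∂P_y)(P_y/Q_x) = -4.3358 × 34.2/1065.336 ≈ -0.139.
%ΔQ_x ≈ ε × %ΔP_y = -0.139 × (19.3%) = -2.7%.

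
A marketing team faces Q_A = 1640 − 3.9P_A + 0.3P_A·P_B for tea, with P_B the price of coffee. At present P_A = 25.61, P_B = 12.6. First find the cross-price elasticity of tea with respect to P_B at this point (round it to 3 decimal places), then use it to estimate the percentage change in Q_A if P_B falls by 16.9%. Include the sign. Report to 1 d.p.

At P_A = 25.61, P_B = 12.6: Q_A = 1636.927.
∂Q_A/∂P_B = 0.3P_A = 7.6830.
ε = (∂Q_A/∂P_B)(P_B/Q_A) = 7.6830 × 12.6/1636.927 ≈ 0.059.
%ΔQ_A ≈ ε × %ΔP_B = 0.059 × (-16.9%) = -1.0%.

-1.0%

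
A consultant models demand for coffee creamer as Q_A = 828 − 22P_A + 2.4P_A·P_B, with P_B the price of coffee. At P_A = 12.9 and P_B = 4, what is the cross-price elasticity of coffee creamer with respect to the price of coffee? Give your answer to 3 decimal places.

At P_A = 12.9 and P_B = 4: Q_A = 668.04.
∂Q_A/∂P_B = 2.4P_A = 2.4(12.9) = 30.9600.
ε = (∂Q_A/∂P_B)(P_B/Q_A) = 30.9600 × (4/668.04) ≈ 0.185.

0.185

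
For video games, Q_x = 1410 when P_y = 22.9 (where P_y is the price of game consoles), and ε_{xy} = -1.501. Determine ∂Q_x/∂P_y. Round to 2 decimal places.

-92.42

ε = (∂Q_x/∂P_y)·(P_y/Q_x) ⇒ ∂Q_x/∂P_y = ε·Q_x/P_y = -1.501 × 1410/22.9 ≈ -92.42.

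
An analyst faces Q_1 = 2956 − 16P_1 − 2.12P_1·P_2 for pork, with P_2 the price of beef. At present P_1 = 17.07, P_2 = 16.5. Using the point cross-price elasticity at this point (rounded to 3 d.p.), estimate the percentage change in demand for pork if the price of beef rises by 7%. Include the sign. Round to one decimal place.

-2.0%

At P_1 = 17.07, P_2 = 16.5: Q_1 = 2085.771.
∂Q_1/∂P_2 = -2.12P_1 = -36.1884.
ε = (∂Q_1/∂P_2)(P_2/Q_1) = -36.1884 × 16.5/2085.771 ≈ -0.286.
%ΔQ_1 ≈ ε × %ΔP_2 = -0.286 × (7%) = -2.0%.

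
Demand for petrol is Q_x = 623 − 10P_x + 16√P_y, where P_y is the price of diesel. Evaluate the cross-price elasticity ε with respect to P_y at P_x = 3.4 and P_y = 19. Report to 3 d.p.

At P_x = 3.4 and P_y = 19: Q_x = 658.742.
∂Q_x/∂P_y = 16/(2√P_y) = 16/(2√19) = 1.8353.
ε = (∂Q_x/∂P_y)(P_y/Q_x) = 1.8353 × (19/658.742) ≈ 0.053.

0.053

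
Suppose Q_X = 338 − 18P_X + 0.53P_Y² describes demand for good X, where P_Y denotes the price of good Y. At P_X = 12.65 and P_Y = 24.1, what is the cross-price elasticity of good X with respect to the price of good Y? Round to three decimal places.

At P_X = 12.65 and P_Y = 24.1: Q_X = 418.129.
∂Q_X/∂P_Y = 1.06P_Y = 1.06(24.1) = 25.5460.
ε = (∂Q_X/∂P_Y)(P_Y/Q_X) = 25.5460 × (24.1/418.129) ≈ 1.472.
ε > 0: substitutes.

1.472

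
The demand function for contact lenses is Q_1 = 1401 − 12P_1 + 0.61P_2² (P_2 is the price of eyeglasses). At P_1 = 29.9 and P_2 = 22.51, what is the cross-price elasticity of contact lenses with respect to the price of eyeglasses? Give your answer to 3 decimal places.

At P_1 = 29.9 and P_2 = 22.51: Q_1 = 1351.287.
∂Q_1/∂P_2 = 1.22P_2 = 1.22(22.51) = 27.4622.
ε = (∂Q_1/∂P_2)(P_2/Q_1) = 27.4622 × (22.51/1351.287) ≈ 0.457.

0.457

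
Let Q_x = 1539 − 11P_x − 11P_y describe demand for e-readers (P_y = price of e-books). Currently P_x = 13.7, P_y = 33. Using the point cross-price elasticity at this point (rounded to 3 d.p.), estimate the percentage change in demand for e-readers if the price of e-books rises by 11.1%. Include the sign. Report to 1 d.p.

-3.9%

At P_x = 13.7, P_y = 33: Q_x = 1025.3.
∂Q_x/∂P_y = -11.
ε = (∂Q_x/∂P_y)(P_y/Q_x) = -11.0000 × 33/1025.3 ≈ -0.354.
%ΔQ_x ≈ ε × %ΔP_y = -0.354 × (11.1%) = -3.9%.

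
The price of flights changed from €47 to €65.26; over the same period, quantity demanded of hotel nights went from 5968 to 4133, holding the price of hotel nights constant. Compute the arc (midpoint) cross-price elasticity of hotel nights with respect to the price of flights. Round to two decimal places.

ΔQ_A = 4133 − 5968 = -1835; ΔP_B = 65.26 − 47 = 18.26.
Midpoints: Q̄_A = 5050.5, P̄_B = 56.13.
ε = (ΔQ_A/Q̄_A)/(ΔP_B/P̄_B) = (-1835/5050.5)/(18.26/56.13) ≈ -1.12.

-1.12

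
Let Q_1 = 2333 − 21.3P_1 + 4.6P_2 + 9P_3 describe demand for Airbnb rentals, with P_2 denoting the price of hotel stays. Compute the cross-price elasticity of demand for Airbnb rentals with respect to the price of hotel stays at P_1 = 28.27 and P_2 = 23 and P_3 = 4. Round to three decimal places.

At P_1 = 28.27 and P_2 = 23 and P_3 = 4: Q_1 = 1872.649.
∂Q_1/∂P_2 = 4.6.
ε = (∂Q_1/∂P_2)(P_2/Q_1) = 4.6 × (23/1872.649) ≈ 0.056.
Since ε > 0, Airbnb rentals and hotel stays are substitutes.

0.056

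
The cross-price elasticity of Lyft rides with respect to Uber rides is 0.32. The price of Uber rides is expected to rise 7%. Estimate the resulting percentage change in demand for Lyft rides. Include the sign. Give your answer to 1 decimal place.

2.2%

%ΔQ ≈ ε × %ΔP of Uber rides = 0.32 × (7%) = 2.2%.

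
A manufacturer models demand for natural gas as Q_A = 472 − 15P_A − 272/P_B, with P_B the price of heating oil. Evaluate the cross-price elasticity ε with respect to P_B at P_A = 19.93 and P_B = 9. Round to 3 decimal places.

0.212

At P_A = 19.93 and P_B = 9: Q_A = 142.828.
∂Q_A/∂P_B = 272/P_B² = 3.3580.
ε = (∂Q_A/∂P_B)(P_B/Q_A) = 3.3580 × (9/142.828) ≈ 0.212.
ε > 0: substitutes.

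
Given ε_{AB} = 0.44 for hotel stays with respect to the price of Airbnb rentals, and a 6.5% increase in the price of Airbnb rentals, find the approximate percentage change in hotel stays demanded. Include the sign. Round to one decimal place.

2.9%

%ΔQ ≈ ε × %ΔP of Airbnb rentals = 0.44 × (6.5%) = 2.9%.
Demand for hotel stays rises by about 2.9%.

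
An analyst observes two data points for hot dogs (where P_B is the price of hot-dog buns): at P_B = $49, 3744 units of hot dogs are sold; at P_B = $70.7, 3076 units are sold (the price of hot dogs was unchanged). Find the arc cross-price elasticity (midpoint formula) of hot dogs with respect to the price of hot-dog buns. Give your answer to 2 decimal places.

ΔQ_A = 3076 − 3744 = -668; ΔP_B = 70.7 − 49 = 21.7.
Midpoints: Q̄_A = 3410.0, P̄_B = 59.85.
ε = (ΔQ_A/Q̄_A)/(ΔP_B/P̄_B) = (-668/3410.0)/(21.7/59.85) ≈ -0.54.

-0.54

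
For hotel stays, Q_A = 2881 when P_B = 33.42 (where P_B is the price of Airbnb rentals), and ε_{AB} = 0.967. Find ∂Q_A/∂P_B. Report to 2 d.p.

ε = (∂Q_A/∂P_B)·(P_B/Q_A) ⇒ ∂Q_A/∂P_B = ε·Q_A/P_B = 0.967 × 2881/33.42 ≈ 83.36.

83.36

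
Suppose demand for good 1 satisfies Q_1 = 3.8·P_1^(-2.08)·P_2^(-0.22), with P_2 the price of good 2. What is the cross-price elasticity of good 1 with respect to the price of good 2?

In a log-linear (constant-elasticity) demand function, the coefficient on the exponent of P_2 is the cross-price elasticity.
ε = -0.22. Negative, so good 1 and good 2 are complements.

-0.22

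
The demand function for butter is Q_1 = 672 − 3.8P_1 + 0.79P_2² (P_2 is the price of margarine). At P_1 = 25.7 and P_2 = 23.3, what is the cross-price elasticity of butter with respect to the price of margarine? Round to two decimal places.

0.86

At P_1 = 25.7 and P_2 = 23.3: Q_1 = 1003.223.
∂Q_1/∂P_2 = 1.58P_2 = 1.58(23.3) = 36.8140.
ε = (∂Q_1/∂P_2)(P_2/Q_1) = 36.8140 × (23.3/1003.223) ≈ 0.86.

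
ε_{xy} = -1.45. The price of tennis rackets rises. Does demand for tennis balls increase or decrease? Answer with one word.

decrease

ε < 0 and the price of tennis rackets rises, so the quantity of tennis balls moves in the opposite direction: it decreases.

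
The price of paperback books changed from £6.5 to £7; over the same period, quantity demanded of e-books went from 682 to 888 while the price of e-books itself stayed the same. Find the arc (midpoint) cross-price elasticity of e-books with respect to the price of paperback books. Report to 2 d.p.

3.54

ΔQ_A = 888 − 682 = 206; ΔP_B = 7 − 6.5 = 0.5.
Midpoints: Q̄_A = 785.0, P̄_B = 6.75.
ε = (ΔQ_A/Q̄_A)/(ΔP_B/P̄_B) = (206/785.0)/(0.5/6.75) ≈ 3.54.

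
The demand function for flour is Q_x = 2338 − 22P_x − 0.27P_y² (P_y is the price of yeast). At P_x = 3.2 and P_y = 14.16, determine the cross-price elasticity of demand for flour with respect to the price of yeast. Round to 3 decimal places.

-0.049

At P_x = 3.2 and P_y = 14.16: Q_x = 2213.463.
∂Q_x/∂P_y = -0.54P_y = -0.54(14.16) = -7.6464.
ε = (∂Q_x/∂P_y)(P_y/Q_x) = -7.6464 × (14.16/2213.463) ≈ -0.049.
ε < 0: complements.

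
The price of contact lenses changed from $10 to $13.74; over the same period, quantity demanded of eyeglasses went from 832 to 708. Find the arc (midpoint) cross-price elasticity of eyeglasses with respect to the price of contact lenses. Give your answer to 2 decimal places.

ΔQ_A = 708 − 832 = -124; ΔP_B = 13.74 − 10 = 3.74.
Midpoints: Q̄_A = 770.0, P̄_B = 11.87.
ε = (ΔQ_A/Q̄_A)/(ΔP_B/P̄_B) = (-124/770.0)/(3.74/11.87) ≈ -0.51.
ε < 0: eyeglasses and contact lenses are complements.

-0.51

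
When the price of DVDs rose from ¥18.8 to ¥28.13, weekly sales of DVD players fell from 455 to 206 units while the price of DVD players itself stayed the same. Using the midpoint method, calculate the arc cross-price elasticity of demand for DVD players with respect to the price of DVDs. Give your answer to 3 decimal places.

ΔQ_A = 206 − 455 = -249; ΔP_B = 28.13 − 18.8 = 9.33.
Midpoints: Q̄_A = 330.5, P̄_B = 23.46.
ε = (ΔQ_A/Q̄_A)/(ΔP_B/P̄_B) = (-249/330.5)/(9.33/23.46) ≈ -1.895.

-1.895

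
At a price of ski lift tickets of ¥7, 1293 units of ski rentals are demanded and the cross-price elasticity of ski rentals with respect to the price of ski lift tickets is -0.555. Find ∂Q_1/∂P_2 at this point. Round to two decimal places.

ε = (∂Q_1/∂P_2)·(P_2/Q_1) ⇒ ∂Q_1/∂P_2 = ε·Q_1/P_2 = -0.555 × 1293/7 ≈ -102.52.

-102.52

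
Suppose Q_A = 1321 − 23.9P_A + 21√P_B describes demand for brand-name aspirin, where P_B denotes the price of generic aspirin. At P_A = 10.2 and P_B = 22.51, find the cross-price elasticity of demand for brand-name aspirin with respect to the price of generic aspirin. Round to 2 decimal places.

At P_A = 10.2 and P_B = 22.51: Q_A = 1176.854.
∂Q_A/∂P_B = 21/(2√P_B) = 21/(2√22.51) = 2.2131.
ε = (∂Q_A/∂P_B)(P_B/Q_A) = 2.2131 × (22.51/1176.854) ≈ 0.04.

0.04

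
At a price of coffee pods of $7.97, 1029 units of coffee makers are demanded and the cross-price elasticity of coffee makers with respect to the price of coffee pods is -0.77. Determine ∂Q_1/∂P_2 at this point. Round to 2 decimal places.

-99.41

ε = (∂Q_1/∂P_2)·(P_2/Q_1) ⇒ ∂Q_1/∂P_2 = ε·Q_1/P_2 = -0.77 × 1029/7.97 ≈ -99.41.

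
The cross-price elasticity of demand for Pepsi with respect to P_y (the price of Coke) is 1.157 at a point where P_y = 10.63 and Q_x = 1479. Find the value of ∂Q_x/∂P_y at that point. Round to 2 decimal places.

ε = (∂Q_x/∂P_y)·(P_y/Q_x) ⇒ ∂Q_x/∂P_y = ε·Q_x/P_y = 1.157 × 1479/10.63 ≈ 160.98.

160.98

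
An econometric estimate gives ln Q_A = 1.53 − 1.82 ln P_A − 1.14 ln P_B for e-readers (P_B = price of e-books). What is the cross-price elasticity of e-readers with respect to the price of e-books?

In a log-linear (constant-elasticity) demand function, the coefficient on ln P_B is the cross-price elasticity.
ε = -1.14. Negative, so e-readers and e-books are complements.

-1.14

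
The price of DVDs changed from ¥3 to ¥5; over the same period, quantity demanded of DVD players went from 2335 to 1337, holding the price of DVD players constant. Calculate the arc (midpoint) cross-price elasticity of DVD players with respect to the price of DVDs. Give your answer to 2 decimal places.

-1.09

ΔQ_A = 1337 − 2335 = -998; ΔP_B = 5 − 3 = 2.
Midpoints: Q̄_A = 1836.0, P̄_B = 4.00.
ε = (ΔQ_A/Q̄_A)/(ΔP_B/P̄_B) = (-998/1836.0)/(2/4.00) ≈ -1.09.
ε < 0: DVD players and DVDs are complements.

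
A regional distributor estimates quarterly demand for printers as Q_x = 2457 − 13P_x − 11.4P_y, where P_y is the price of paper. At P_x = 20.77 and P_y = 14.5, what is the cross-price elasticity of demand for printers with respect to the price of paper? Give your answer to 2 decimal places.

At P_x = 20.77 and P_y = 14.5: Q_x = 2021.69.
∂Q_x/∂P_y = -11.4.
ε = (∂Q_x/∂P_y)(P_y/Q_x) = -11.4 × (14.5/2021.69) ≈ -0.08.

-0.08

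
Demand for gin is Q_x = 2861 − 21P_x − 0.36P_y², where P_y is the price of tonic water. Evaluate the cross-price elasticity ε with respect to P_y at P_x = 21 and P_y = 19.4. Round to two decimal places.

-0.12

At P_x = 21 and P_y = 19.4: Q_x = 2284.510.
∂Q_x/∂P_y = -0.72P_y = -0.72(19.4) = -13.9680.
ε = (∂Q_x/∂P_y)(P_y/Q_x) = -13.9680 × (19.4/2284.510) ≈ -0.12.
ε < 0: complements.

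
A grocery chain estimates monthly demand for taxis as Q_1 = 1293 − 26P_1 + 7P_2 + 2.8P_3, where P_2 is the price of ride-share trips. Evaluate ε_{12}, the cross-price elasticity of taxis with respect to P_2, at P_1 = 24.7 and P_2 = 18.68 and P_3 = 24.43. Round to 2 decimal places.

At P_1 = 24.7 and P_2 = 18.68 and P_3 = 24.43: Q_1 = 849.964.
∂Q_1/∂P_2 = 7.
ε = (∂Q_1/∂P_2)(P_2/Q_1) = 7 × (18.68/849.964) ≈ 0.15.
Since ε > 0, taxis and ride-share trips are substitutes.

0.15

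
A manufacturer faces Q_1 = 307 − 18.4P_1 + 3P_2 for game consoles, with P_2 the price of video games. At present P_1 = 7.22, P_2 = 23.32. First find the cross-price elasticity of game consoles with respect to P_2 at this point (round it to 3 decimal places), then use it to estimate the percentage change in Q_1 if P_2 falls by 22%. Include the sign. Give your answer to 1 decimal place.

At P_1 = 7.22, P_2 = 23.32: Q_1 = 244.112.
∂Q_1/∂P_2 = 3.
ε = (∂Q_1/∂P_2)(P_2/Q_1) = 3.0000 × 23.32/244.112 ≈ 0.287.
%ΔQ_1 ≈ ε × %ΔP_2 = 0.287 × (-22%) = -6.3%.

-6.3%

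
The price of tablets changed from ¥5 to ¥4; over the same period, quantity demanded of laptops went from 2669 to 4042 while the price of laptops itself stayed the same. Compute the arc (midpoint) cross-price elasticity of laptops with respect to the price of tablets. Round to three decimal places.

ΔQ_A = 4042 − 2669 = 1373; ΔP_B = 4 − 5 = -1.
Midpoints: Q̄_A = 3355.5, P̄_B = 4.50.
ε = (ΔQ_A/Q̄_A)/(ΔP_B/P̄_B) = (1373/3355.5)/(-1/4.50) ≈ -1.841.
ε < 0: laptops and tablets are complements.

-1.841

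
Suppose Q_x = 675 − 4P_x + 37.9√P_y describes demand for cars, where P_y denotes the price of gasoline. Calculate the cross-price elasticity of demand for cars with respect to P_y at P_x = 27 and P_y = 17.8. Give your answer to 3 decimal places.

0.110

At P_x = 27 and P_y = 17.8: Q_x = 726.900.
∂Q_x/∂P_y = 37.9/(2√P_y) = 37.9/(2√17.8) = 4.4916.
ε = (∂Q_x/∂P_y)(P_y/Q_x) = 4.4916 × (17.8/726.900) ≈ 0.110.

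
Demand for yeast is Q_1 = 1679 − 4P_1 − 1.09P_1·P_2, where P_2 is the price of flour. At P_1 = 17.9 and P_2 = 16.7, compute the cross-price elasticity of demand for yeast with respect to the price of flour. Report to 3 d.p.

-0.254

At P_1 = 17.9 and P_2 = 16.7: Q_1 = 1281.566.
∂Q_1/∂P_2 = -1.09P_1 = -1.09(17.9) = -19.5110.
ε = (∂Q_1/∂P_2)(P_2/Q_1) = -19.5110 × (16.7/1281.566) ≈ -0.254.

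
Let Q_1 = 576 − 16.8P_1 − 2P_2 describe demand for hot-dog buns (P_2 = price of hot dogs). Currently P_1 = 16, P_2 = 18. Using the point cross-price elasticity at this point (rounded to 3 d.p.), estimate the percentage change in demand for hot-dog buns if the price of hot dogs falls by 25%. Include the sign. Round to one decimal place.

At P_1 = 16, P_2 = 18: Q_1 = 271.2.
∂Q_1/∂P_2 = -2.
ε = (∂Q_1/∂P_2)(P_2/Q_1) = -2.0000 × 18/271.2 ≈ -0.133.
%ΔQ_1 ≈ ε × %ΔP_2 = -0.133 × (-25%) = 3.3%.

3.3%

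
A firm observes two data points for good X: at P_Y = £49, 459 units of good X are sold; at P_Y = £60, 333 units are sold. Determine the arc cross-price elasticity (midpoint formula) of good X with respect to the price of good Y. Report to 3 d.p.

-1.576

ΔQ_X = 333 − 459 = -126; ΔP_Y = 60 − 49 = 11.
Midpoints: Q̄_X = 396.0, P̄_Y = 54.50.
ε = (ΔQ_X/Q̄_X)/(ΔP_Y/P̄_Y) = (-126/396.0)/(11/54.50) ≈ -1.576.
ε < 0: good X and good Y are complements.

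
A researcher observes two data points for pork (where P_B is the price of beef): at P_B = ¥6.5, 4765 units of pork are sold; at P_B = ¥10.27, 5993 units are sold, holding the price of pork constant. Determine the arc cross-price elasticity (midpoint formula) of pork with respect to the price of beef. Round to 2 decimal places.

0.51

ΔQ_A = 5993 − 4765 = 1228; ΔP_B = 10.27 − 6.5 = 3.77.
Midpoints: Q̄_A = 5379.0, P̄_B = 8.38.
ε = (ΔQ_A/Q̄_A)/(ΔP_B/P̄_B) = (1228/5379.0)/(3.77/8.38) ≈ 0.51.
ε > 0: pork and beef are substitutes.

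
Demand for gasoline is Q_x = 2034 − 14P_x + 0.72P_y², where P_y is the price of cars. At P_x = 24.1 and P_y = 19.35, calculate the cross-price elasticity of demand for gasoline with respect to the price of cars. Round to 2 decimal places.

0.27

At P_x = 24.1 and P_y = 19.35: Q_x = 1966.184.
∂Q_x/∂P_y = 1.44P_y = 1.44(19.35) = 27.8640.
ε = (∂Q_x/∂P_y)(P_y/Q_x) = 27.8640 × (19.35/1966.184) ≈ 0.27.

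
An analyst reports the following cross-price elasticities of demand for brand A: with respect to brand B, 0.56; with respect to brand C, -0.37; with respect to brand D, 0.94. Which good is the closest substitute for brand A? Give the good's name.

Substitutes have ε > 0. Among the positive values, 0.94 (brand D) is largest.

brand D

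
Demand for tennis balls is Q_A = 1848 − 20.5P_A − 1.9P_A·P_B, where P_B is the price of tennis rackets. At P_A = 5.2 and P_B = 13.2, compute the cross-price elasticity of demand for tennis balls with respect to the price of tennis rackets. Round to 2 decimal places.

-0.08

At P_A = 5.2 and P_B = 13.2: Q_A = 1610.984.
∂Q_A/∂P_B = -1.9P_A = -1.9(5.2) = -9.8800.
ε = (∂Q_A/∂P_B)(P_B/Q_A) = -9.8800 × (13.2/1610.984) ≈ -0.08.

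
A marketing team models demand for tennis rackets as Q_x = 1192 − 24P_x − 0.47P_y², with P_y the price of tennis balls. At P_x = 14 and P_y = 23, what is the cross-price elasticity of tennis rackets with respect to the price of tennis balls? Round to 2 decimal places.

At P_x = 14 and P_y = 23: Q_x = 607.37.
∂Q_x/∂P_y = -0.94P_y = -0.94(23) = -21.6200.
ε = (∂Q_x/∂P_y)(P_y/Q_x) = -21.6200 × (23/607.37) ≈ -0.82.
ε < 0: complements.

-0.82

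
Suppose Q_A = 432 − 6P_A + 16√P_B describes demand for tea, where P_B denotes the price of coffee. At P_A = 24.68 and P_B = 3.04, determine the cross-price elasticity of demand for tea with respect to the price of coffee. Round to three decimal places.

0.045

At P_A = 24.68 and P_B = 3.04: Q_A = 311.817.
∂Q_A/∂P_B = 16/(2√P_B) = 16/(2√3.04) = 4.5883.
ε = (∂Q_A/∂P_B)(P_B/Q_A) = 4.5883 × (3.04/311.817) ≈ 0.045.
ε > 0: substitutes.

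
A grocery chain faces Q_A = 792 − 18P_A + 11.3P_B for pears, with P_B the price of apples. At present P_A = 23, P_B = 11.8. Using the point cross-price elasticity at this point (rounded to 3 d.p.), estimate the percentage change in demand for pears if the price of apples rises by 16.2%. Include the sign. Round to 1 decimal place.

4.2%

At P_A = 23, P_B = 11.8: Q_A = 511.34.
∂Q_A/∂P_B = 11.3.
ε = (∂Q_A/∂P_B)(P_B/Q_A) = 11.3000 × 11.8/511.34 ≈ 0.261.
%ΔQ_A ≈ ε × %ΔP_B = 0.261 × (16.2%) = 4.2%.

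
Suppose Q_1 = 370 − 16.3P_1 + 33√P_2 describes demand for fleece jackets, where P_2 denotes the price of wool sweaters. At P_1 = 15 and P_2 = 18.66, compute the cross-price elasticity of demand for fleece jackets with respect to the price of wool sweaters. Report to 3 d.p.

At P_1 = 15 and P_2 = 18.66: Q_1 = 268.051.
∂Q_1/∂P_2 = 33/(2√P_2) = 33/(2√18.66) = 3.8197.
ε = (∂Q_1/∂P_2)(P_2/Q_1) = 3.8197 × (18.66/268.051) ≈ 0.266.

0.266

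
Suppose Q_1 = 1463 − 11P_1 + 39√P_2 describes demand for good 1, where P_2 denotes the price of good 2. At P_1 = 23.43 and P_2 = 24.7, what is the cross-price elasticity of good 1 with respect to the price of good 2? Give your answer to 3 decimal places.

At P_1 = 23.43 and P_2 = 24.7: Q_1 = 1399.096.
∂Q_1/∂P_2 = 39/(2√P_2) = 39/(2√24.7) = 3.9236.
ε = (∂Q_1/∂P_2)(P_2/Q_1) = 3.9236 × (24.7/1399.096) ≈ 0.069.
ε > 0: substitutes.

0.069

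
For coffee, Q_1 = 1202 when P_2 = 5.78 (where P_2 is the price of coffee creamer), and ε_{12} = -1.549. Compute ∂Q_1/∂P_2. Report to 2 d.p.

-322.13

ε = (∂Q_1/∂P_2)·(P_2/Q_1) ⇒ ∂Q_1/∂P_2 = ε·Q_1/P_2 = -1.549 × 1202/5.78 ≈ -322.13.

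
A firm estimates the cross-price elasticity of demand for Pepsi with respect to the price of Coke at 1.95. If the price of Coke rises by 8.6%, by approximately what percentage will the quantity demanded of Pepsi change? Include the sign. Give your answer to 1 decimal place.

16.8%

%ΔQ ≈ ε × %ΔP of Coke = 1.95 × (8.6%) = 16.8%.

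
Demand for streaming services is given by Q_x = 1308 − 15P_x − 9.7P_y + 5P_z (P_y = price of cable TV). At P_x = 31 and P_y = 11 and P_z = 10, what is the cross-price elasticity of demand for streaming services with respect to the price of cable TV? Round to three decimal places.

-0.136

At P_x = 31 and P_y = 11 and P_z = 10: Q_x = 786.3.
∂Q_x/∂P_y = -9.7.
ε = (∂Q_x/∂P_y)(P_y/Q_x) = -9.7 × (11/786.3) ≈ -0.136.
Since ε < 0, streaming services and cable TV are complements.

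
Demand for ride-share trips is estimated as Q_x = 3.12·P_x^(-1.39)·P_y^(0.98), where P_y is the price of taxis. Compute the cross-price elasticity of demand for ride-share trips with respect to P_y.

0.98

In a log-linear (constant-elasticity) demand function, the coefficient on the exponent of P_y is the cross-price elasticity.
ε = 0.98. Positive, so ride-share trips and taxis are substitutes.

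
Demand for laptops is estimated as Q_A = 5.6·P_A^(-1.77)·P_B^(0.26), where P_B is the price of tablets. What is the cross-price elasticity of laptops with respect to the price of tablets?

In a log-linear (constant-elasticity) demand function, the coefficient on the exponent of P_B is the cross-price elasticity.
ε = 0.26. Positive, so laptops and tablets are substitutes.

0.26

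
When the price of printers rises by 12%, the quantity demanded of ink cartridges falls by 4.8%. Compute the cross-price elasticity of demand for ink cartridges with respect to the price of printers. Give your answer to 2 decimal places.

ε = (%ΔQ of ink cartridges) / (%ΔP of printers) = (-4.8%) / (12%) ≈ -0.40.
Negative cross-price elasticity: complements.

-0.40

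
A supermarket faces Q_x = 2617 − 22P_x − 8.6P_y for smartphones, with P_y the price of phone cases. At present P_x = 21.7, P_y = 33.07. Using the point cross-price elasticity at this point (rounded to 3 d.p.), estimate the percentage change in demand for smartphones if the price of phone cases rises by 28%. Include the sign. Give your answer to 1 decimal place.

-4.3%

At P_x = 21.7, P_y = 33.07: Q_x = 1855.198.
∂Q_x/∂P_y = -8.6.
ε = (∂Q_x/∂P_y)(P_y/Q_x) = -8.6000 × 33.07/1855.198 ≈ -0.153.
%ΔQ_x ≈ ε × %ΔP_y = -0.153 × (28%) = -4.3%.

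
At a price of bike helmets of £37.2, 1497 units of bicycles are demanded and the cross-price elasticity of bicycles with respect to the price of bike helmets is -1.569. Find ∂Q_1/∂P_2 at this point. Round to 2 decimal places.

-63.14

ε = (∂Q_1/∂P_2)·(P_2/Q_1) ⇒ ∂Q_1/∂P_2 = ε·Q_1/P_2 = -1.569 × 1497/37.2 ≈ -63.14.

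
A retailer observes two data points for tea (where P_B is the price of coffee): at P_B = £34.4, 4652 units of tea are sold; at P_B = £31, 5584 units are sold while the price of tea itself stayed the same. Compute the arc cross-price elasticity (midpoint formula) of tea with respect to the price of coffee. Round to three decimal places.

ΔQ_A = 5584 − 4652 = 932; ΔP_B = 31 − 34.4 = -3.4.
Midpoints: Q̄_A = 5118.0, P̄_B = 32.70.
ε = (ΔQ_A/Q̄_A)/(ΔP_B/P̄_B) = (932/5118.0)/(-3.4/32.70) ≈ -1.751.
ε < 0: tea and coffee are complements.

-1.751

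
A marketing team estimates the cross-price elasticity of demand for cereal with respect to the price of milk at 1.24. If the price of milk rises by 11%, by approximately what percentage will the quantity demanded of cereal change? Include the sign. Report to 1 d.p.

%ΔQ ≈ ε × %ΔP of milk = 1.24 × (11%) = 13.6%.

13.6%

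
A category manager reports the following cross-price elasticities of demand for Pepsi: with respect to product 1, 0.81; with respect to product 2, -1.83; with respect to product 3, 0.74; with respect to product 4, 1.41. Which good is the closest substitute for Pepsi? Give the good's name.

product 4

Substitutes have ε > 0. Among the positive values, 1.41 (product 4) is largest.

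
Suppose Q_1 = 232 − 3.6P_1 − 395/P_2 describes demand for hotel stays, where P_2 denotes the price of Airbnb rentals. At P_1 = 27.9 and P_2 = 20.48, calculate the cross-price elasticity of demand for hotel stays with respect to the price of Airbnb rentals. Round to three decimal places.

At P_1 = 27.9 and P_2 = 20.48: Q_1 = 112.273.
∂Q_1/∂P_2 = 395/P_2² = 0.9418.
ε = (∂Q_1/∂P_2)(P_2/Q_1) = 0.9418 × (20.48/112.273) ≈ 0.172.
ε > 0: substitutes.

0.172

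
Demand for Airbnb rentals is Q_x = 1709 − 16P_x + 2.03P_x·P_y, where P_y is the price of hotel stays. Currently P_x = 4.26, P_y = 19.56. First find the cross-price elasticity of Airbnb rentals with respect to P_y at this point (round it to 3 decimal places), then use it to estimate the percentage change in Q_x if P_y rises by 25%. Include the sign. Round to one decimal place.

2.3%

At P_x = 4.26, P_y = 19.56: Q_x = 1809.991.
∂Q_x/∂P_y = 2.03P_x = 8.6478.
ε = (∂Q_x/∂P_y)(P_y/Q_x) = 8.6478 × 19.56/1809.991 ≈ 0.093.
%ΔQ_x ≈ ε × %ΔP_y = 0.093 × (25%) = 2.3%.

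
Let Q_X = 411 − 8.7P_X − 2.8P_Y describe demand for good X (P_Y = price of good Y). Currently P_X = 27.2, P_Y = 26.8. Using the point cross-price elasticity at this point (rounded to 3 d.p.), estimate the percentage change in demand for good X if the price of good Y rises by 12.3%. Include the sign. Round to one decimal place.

At P_X = 27.2, P_Y = 26.8: Q_X = 99.32.
∂Q_X/∂P_Y = -2.8.
ε = (∂Q_X/∂P_Y)(P_Y/Q_X) = -2.8000 × 26.8/99.32 ≈ -0.756.
%ΔQ_X ≈ ε × %ΔP_Y = -0.756 × (12.3%) = -9.3%.

-9.3%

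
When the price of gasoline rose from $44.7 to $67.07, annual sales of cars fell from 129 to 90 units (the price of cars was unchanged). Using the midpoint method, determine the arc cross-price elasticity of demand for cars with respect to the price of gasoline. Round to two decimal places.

ΔQ_A = 90 − 129 = -39; ΔP_B = 67.07 − 44.7 = 22.37.
Midpoints: Q̄_A = 109.5, P̄_B = 55.88.
ε = (ΔQ_A/Q̄_A)/(ΔP_B/P̄_B) = (-39/109.5)/(22.37/55.88) ≈ -0.89.

-0.89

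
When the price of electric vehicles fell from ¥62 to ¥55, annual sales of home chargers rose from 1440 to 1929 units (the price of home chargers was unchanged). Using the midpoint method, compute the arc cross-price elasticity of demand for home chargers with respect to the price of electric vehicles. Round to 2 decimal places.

ΔQ_A = 1929 − 1440 = 489; ΔP_B = 55 − 62 = -7.
Midpoints: Q̄_A = 1684.5, P̄_B = 58.50.
ε = (ΔQ_A/Q̄_A)/(ΔP_B/P̄_B) = (489/1684.5)/(-7/58.50) ≈ -2.43.

-2.43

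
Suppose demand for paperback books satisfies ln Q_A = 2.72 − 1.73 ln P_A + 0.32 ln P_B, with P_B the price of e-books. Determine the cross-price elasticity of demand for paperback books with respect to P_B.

0.32

In a log-linear (constant-elasticity) demand function, the coefficient on ln P_B is the cross-price elasticity.
ε = 0.32. Positive, so paperback books and e-books are substitutes.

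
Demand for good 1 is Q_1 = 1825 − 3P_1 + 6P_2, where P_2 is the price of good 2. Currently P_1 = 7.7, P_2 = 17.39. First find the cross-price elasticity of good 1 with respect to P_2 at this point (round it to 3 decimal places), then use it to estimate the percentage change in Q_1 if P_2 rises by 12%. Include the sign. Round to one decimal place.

0.7%

At P_1 = 7.7, P_2 = 17.39: Q_1 = 1906.24.
∂Q_1/∂P_2 = 6.
ε = (∂Q_1/∂P_2)(P_2/Q_1) = 6.0000 × 17.39/1906.24 ≈ 0.055.
%ΔQ_1 ≈ ε × %ΔP_2 = 0.055 × (12%) = 0.7%.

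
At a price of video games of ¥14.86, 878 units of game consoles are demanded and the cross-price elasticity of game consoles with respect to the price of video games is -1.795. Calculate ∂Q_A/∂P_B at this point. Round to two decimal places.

-106.06

ε = (∂Q_A/∂P_B)·(P_B/Q_A) ⇒ ∂Q_A/∂P_B = ε·Q_A/P_B = -1.795 × 878/14.86 ≈ -106.06.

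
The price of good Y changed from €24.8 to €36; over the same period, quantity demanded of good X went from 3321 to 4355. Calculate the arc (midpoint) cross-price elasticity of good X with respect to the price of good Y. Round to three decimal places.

ΔQ_X = 4355 − 3321 = 1034; ΔP_Y = 36 − 24.8 = 11.2.
Midpoints: Q̄_X = 3838.0, P̄_Y = 30.40.
ε = (ΔQ_X/Q̄_X)/(ΔP_Y/P̄_Y) = (1034/3838.0)/(11.2/30.40) ≈ 0.731.

0.731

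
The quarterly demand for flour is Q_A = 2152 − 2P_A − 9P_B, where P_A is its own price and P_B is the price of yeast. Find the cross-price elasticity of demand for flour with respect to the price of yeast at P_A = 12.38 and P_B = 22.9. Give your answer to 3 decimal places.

At P_A = 12.38 and P_B = 22.9: Q_A = 1921.14.
∂Q_A/∂P_B = -9.
ε = (∂Q_A/∂P_B)(P_B/Q_A) = -9 × (22.9/1921.14) ≈ -0.107.

-0.107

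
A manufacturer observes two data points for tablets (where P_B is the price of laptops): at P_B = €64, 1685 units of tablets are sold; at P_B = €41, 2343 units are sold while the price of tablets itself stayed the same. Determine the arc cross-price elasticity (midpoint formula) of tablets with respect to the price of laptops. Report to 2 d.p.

ΔQ_A = 2343 − 1685 = 658; ΔP_B = 41 − 64 = -23.
Midpoints: Q̄_A = 2014.0, P̄_B = 52.50.
ε = (ΔQ_A/Q̄_A)/(ΔP_B/P̄_B) = (658/2014.0)/(-23/52.50) ≈ -0.75.
ε < 0: tablets and laptops are complements.

-0.75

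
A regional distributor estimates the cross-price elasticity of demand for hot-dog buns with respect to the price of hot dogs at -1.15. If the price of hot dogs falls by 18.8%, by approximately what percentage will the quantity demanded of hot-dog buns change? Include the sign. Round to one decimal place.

21.6%

%ΔQ ≈ ε × %ΔP of hot dogs = -1.15 × (-18.8%) = 21.6%.
Demand for hot-dog buns rises by about 21.6%.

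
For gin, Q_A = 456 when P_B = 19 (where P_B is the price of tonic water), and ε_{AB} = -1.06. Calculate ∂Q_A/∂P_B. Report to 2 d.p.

-25.44

ε = (∂Q_A/∂P_B)·(P_B/Q_A) ⇒ ∂Q_A/∂P_B = ε·Q_A/P_B = -1.06 × 456/19 ≈ -25.44.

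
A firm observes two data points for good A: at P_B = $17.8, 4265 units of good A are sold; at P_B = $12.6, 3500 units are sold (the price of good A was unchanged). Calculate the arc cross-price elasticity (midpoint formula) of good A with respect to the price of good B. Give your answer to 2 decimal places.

ΔQ_A = 3500 − 4265 = -765; ΔP_B = 12.6 − 17.8 = -5.2.
Midpoints: Q̄_A = 3882.5, P̄_B = 15.20.
ε = (ΔQ_A/Q̄_A)/(ΔP_B/P̄_B) = (-765/3882.5)/(-5.2/15.20) ≈ 0.58.

0.58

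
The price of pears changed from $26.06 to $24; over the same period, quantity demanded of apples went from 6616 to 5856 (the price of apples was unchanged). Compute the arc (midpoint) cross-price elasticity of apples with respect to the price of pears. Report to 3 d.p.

1.481

ΔQ_A = 5856 − 6616 = -760; ΔP_B = 24 − 26.06 = -2.06.
Midpoints: Q̄_A = 6236.0, P̄_B = 25.03.
ε = (ΔQ_A/Q̄_A)/(ΔP_B/P̄_B) = (-760/6236.0)/(-2.06/25.03) ≈ 1.481.
ε > 0: apples and pears are substitutes.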